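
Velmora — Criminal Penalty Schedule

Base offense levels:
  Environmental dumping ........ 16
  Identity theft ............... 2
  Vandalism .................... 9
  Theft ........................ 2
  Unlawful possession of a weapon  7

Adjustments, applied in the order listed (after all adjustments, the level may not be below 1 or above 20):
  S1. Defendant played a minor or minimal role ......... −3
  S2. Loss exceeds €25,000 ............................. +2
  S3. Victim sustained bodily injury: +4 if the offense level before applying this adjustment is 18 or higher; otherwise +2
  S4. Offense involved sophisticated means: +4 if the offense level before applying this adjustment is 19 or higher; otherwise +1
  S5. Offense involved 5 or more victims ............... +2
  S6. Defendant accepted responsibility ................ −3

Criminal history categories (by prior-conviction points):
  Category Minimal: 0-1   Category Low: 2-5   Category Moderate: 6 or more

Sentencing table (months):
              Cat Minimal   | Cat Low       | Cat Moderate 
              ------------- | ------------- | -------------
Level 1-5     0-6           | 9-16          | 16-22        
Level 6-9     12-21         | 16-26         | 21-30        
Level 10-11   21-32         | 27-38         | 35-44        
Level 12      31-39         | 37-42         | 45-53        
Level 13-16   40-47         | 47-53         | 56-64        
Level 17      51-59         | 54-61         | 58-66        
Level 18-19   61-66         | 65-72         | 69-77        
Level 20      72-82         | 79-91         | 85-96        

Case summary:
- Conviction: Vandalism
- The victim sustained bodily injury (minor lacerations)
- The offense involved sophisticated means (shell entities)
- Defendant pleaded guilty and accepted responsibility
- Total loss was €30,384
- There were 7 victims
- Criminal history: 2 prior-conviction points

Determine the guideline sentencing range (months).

47-53 months

Base offense level for vandalism: 9.
S1 does not apply.
S2 applies: 9 + 2 = 11.
S3 applies (level before this adjustment is 11 < 18, so +2): 11 + 2 = 13.
S4 applies (level before this adjustment is 13 < 19, so +1): 13 + 1 = 14.
S5 applies: 14 + 2 = 16.
S6 applies: 16 − 3 = 13.
Final offense level: 13.
Criminal history: 2 prior points → Category Low (2-5).
Level 13 falls in the 13-16 band.
Grid: Level 13-16 × Category Low = 47-53 months.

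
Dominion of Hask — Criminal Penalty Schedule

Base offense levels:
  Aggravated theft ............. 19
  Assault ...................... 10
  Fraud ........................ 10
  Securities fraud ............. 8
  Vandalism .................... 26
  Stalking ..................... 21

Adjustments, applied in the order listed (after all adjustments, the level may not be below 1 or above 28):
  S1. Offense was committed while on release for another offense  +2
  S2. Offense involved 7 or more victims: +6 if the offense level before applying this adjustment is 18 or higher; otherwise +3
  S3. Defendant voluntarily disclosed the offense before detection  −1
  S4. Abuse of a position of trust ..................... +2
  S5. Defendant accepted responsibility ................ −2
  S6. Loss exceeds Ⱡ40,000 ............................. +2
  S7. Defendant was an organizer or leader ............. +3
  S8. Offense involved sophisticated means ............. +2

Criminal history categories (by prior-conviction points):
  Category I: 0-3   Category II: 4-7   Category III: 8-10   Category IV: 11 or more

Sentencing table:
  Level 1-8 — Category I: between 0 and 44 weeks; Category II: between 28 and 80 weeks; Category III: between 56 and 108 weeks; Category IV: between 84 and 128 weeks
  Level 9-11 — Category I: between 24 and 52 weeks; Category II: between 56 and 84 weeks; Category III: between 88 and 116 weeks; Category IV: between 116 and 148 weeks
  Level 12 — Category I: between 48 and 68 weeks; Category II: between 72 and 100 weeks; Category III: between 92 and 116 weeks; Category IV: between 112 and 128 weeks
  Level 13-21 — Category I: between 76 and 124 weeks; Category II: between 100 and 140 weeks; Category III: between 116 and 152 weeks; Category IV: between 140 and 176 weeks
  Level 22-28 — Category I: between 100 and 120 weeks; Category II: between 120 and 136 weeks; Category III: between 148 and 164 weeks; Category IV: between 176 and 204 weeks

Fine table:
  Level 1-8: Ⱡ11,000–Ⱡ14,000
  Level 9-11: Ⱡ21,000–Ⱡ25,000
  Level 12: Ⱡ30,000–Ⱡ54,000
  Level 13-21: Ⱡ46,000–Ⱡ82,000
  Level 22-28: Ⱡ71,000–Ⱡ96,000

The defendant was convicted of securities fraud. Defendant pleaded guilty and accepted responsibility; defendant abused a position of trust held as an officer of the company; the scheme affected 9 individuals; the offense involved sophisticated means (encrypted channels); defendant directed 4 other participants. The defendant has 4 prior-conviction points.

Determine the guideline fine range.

Base offense level for securities fraud: 8.
S2 applies (level before this adjustment is 8 < 18, so +3): 8 + 3 = 11.
S3 does not apply.
S4 applies: 11 + 2 = 13.
S5 applies: 13 − 2 = 11.
S6 does not apply.
S7 applies: 11 + 3 = 14.
S8 applies: 14 + 2 = 16.
Final offense level: 16.
Level 16 falls in the 13-21 band.
Fine table: Level 13-21 → Ⱡ46,000–Ⱡ82,000.

Ⱡ46,000–Ⱡ82,000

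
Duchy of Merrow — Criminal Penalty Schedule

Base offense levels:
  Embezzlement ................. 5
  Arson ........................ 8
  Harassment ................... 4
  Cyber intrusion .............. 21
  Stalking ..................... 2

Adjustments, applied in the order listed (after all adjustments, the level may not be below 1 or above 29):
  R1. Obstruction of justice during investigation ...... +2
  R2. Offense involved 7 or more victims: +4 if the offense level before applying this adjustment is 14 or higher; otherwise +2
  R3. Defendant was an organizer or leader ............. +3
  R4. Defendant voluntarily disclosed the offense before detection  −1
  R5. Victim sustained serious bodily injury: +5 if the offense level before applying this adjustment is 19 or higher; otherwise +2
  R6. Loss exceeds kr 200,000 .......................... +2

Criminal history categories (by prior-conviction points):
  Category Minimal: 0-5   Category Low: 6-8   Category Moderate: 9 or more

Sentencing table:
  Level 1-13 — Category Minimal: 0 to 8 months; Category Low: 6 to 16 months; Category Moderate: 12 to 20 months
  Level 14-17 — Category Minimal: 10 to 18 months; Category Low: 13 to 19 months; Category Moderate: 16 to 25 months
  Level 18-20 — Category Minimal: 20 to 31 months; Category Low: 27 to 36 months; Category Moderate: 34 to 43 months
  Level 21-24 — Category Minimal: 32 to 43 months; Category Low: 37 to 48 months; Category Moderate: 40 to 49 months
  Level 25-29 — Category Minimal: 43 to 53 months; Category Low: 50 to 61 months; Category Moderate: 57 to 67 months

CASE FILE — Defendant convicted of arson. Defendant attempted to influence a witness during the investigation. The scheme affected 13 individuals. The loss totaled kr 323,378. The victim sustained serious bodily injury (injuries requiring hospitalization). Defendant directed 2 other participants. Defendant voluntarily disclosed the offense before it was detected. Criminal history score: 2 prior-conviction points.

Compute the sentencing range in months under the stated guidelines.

20-31 months

Base offense level for arson: 8.
R1 applies: 8 + 2 = 10.
R2 applies (level before this adjustment is 10 < 14, so +2): 10 + 2 = 12.
R3 applies: 12 + 3 = 15.
R4 applies: 15 − 1 = 14.
R5 applies (level before this adjustment is 14 < 19, so +2): 14 + 2 = 16.
R6 applies: 16 + 2 = 18.
Final offense level: 18.
Criminal history: 2 prior points → Category Minimal (0-5).
Level 18 falls in the 18-20 band.
Grid: Level 18-20 × Category Minimal = 20-31 months.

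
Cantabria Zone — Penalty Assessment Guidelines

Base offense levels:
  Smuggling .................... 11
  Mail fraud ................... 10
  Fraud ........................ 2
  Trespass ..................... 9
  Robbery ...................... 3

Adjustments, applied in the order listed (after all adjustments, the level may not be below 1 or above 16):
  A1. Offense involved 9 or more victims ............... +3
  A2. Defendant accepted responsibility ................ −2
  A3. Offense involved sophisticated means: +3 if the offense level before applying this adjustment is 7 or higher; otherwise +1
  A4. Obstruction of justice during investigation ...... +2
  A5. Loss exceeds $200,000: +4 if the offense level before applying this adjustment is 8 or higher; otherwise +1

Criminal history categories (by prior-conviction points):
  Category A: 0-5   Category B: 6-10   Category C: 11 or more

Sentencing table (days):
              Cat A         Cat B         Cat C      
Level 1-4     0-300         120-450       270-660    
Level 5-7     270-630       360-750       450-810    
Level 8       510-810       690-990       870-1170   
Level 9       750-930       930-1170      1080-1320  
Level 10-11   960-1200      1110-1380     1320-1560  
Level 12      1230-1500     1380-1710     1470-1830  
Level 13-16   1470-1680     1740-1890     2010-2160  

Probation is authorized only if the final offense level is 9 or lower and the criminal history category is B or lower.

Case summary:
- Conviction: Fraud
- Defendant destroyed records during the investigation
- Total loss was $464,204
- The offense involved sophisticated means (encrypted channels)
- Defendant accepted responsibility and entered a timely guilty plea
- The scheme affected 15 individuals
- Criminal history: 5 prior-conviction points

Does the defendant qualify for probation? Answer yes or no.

Yes

Base offense level for fraud: 2.
A1 applies: 2 + 3 = 5.
A2 applies: 5 − 2 = 3.
A3 applies (level before this adjustment is 3 < 7, so +1): 3 + 1 = 4.
A4 applies: 4 + 2 = 6.
A5 applies (level before this adjustment is 6 < 8, so +1): 6 + 1 = 7.
Final offense level: 7.
Criminal history: 5 prior points → Category A (0-5).
Level 7 falls in the 5-7 band.
Grid: Level 5-7 × Category A = 270-630 days.
Probation check: level 7 ≤ 9 and category A ≤ B → eligible.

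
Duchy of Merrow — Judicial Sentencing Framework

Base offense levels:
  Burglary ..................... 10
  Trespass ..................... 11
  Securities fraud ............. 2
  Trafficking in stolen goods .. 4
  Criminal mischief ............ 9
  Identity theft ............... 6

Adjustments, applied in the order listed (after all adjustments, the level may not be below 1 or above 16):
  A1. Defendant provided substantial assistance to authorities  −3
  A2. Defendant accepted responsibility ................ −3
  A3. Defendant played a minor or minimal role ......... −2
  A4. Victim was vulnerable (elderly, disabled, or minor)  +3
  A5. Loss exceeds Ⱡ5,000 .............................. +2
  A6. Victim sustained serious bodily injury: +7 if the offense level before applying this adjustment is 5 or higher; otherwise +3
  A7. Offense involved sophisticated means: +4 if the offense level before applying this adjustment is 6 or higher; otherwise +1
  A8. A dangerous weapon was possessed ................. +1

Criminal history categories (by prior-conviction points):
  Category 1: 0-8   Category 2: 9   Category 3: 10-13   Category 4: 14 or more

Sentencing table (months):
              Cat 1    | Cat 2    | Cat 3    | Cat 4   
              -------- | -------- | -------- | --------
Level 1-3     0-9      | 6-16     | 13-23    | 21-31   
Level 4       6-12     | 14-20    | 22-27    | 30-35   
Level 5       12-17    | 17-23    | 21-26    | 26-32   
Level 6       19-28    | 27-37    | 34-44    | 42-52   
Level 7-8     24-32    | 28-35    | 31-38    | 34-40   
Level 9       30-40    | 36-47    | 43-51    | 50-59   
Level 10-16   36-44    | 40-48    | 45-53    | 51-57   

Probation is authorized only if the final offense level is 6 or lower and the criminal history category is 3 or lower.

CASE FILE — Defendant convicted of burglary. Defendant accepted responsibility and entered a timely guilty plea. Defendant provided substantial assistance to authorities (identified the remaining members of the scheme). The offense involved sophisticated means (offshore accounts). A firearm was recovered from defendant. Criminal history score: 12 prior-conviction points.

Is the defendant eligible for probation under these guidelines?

Yes

Base offense level for burglary: 10.
A1 applies: 10 − 3 = 7.
A2 applies: 7 − 3 = 4.
A4 does not apply.
A6 does not apply.
A7 applies (level before this adjustment is 4 < 6, so +1): 4 + 1 = 5.
A8 applies: 5 + 1 = 6.
Final offense level: 6.
Criminal history: 12 prior points → Category 3 (10-13).
Level 6 falls in the 6 band.
Grid: Level 6 × Category 3 = 34-44 months.
Probation check: level 6 ≤ 6 and category 3 ≤ 3 → eligible.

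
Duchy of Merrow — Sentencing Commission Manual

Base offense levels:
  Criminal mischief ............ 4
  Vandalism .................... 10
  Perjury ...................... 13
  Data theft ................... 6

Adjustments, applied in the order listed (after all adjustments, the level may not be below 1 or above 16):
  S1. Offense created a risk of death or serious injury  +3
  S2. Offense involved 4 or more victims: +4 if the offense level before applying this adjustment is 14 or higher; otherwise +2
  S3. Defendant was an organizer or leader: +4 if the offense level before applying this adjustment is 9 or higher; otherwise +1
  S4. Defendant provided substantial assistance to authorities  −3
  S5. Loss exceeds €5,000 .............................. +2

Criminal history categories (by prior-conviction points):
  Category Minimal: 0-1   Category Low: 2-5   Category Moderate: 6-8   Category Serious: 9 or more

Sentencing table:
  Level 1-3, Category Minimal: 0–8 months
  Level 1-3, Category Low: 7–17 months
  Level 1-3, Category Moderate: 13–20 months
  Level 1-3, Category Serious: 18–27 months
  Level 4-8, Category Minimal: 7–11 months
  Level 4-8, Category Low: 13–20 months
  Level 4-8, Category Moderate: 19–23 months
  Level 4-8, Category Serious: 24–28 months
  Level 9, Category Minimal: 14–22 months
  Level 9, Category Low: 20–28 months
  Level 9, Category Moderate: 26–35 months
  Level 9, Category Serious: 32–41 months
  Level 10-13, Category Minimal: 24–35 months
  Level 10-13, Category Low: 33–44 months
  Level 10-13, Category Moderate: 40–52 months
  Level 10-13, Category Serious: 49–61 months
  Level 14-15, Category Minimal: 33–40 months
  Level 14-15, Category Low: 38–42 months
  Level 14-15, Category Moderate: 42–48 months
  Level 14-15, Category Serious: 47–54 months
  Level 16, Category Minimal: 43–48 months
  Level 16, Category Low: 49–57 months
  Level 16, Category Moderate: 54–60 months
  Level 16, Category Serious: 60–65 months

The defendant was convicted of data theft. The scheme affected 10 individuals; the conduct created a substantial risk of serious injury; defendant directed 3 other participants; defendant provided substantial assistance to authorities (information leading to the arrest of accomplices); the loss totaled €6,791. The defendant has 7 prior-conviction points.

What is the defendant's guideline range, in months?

Base offense level for data theft: 6.
S1 applies: 6 + 3 = 9.
S2 applies (level before this adjustment is 9 < 14, so +2): 9 + 2 = 11.
S3 applies (level before this adjustment is 11 ≥ 9, so +4): 11 + 4 = 15.
S4 applies: 15 − 3 = 12.
S5 applies: 12 + 2 = 14.
Final offense level: 14.
Criminal history: 7 prior points → Category Moderate (6-8).
Level 14 falls in the 14-15 band.
Grid: Level 14-15 × Category Moderate = 42-48 months.

42-48 months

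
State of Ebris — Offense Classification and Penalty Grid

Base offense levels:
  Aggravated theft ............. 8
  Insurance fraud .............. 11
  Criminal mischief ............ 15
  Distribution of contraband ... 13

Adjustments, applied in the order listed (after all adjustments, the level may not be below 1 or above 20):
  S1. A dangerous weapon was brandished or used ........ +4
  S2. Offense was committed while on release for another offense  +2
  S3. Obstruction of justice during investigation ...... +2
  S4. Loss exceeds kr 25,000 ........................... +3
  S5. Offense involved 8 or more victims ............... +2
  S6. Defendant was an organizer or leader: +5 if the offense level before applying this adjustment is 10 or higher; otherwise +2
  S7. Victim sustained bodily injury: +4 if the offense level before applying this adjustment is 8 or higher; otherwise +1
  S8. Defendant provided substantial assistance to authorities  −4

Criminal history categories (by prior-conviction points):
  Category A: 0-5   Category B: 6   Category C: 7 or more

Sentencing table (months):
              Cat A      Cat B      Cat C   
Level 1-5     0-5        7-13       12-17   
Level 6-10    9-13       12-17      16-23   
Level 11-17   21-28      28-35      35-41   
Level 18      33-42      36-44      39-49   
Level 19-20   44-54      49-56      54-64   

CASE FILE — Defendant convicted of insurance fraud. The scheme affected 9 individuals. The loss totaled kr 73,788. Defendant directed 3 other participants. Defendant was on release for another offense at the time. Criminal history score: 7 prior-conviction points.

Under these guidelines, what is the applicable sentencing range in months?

54-64 months

Base offense level for insurance fraud: 11.
S1 does not apply.
S2 applies: 11 + 2 = 13.
S4 applies: 13 + 3 = 16.
S5 applies: 16 + 2 = 18.
S6 applies (level before this adjustment is 18 ≥ 10, so +5): 18 + 5 = 23.
Level 23 exceeds the maximum of 20; capped at 20.
Final offense level: 20.
Criminal history: 7 prior points → Category C (7+).
Level 20 falls in the 19-20 band.
Grid: Level 19-20 × Category C = 54-64 months.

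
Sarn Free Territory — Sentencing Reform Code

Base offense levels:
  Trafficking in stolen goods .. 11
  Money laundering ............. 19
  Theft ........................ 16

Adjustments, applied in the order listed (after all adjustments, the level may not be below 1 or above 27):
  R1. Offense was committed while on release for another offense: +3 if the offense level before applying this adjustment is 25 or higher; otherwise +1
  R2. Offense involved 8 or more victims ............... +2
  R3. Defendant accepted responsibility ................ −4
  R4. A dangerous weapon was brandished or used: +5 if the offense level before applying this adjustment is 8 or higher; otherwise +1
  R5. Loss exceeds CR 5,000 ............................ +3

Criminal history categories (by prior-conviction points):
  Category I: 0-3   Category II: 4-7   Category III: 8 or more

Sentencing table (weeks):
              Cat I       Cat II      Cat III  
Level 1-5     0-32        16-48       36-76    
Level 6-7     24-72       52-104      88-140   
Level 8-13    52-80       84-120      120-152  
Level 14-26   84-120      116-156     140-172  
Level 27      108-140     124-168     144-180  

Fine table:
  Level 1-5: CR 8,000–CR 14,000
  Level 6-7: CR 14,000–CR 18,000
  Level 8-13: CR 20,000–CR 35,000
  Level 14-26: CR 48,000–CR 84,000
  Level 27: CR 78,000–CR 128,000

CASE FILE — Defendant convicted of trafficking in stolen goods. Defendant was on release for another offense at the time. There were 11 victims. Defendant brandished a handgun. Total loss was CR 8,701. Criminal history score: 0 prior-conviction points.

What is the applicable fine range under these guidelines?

Base offense level for trafficking in stolen goods: 11.
R1 applies (level before this adjustment is 11 < 25, so +1): 11 + 1 = 12.
R2 applies: 12 + 2 = 14.
R4 applies (level before this adjustment is 14 ≥ 8, so +5): 14 + 5 = 19.
R5 applies: 19 + 3 = 22.
Final offense level: 22.
Level 22 falls in the 14-26 band.
Fine table: Level 14-26 → CR 48,000–CR 84,000.

CR 48,000–CR 84,000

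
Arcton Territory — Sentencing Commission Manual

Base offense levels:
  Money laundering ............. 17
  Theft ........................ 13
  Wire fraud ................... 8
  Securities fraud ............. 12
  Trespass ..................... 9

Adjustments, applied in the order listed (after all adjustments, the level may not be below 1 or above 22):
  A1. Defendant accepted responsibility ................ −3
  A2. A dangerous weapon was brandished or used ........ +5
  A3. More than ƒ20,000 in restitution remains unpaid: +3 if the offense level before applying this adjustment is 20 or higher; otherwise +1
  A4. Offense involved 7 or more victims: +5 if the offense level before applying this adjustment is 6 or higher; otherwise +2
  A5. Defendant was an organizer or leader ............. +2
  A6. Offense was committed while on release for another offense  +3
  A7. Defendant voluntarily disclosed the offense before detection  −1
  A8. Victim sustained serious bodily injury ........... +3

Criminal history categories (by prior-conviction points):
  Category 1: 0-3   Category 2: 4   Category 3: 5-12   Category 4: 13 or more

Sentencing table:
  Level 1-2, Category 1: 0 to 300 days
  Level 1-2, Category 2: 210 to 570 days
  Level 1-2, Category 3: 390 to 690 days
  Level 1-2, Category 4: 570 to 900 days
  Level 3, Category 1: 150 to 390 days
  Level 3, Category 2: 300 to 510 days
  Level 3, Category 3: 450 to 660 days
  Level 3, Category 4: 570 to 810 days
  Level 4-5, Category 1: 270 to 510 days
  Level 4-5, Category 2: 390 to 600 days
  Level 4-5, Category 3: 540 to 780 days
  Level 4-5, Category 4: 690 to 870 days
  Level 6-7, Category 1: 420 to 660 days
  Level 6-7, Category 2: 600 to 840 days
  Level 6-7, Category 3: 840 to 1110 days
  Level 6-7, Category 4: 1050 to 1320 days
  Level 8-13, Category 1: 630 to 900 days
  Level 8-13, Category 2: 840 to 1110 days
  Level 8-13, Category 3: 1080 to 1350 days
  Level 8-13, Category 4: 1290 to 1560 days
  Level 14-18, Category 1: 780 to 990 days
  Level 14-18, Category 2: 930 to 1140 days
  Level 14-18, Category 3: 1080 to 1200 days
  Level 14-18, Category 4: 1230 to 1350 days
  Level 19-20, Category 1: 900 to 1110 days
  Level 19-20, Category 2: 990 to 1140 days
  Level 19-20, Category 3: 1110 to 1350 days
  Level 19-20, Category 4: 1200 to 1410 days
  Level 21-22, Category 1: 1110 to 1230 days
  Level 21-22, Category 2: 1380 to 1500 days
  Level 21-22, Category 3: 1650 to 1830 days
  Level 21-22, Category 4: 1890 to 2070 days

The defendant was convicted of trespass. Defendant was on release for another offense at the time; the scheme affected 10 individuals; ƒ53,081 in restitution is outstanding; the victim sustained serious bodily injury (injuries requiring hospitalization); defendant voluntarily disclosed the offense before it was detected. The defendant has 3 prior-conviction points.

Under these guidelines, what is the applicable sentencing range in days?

900-1110 days

Base offense level for trespass: 9.
A3 applies (level before this adjustment is 9 < 20, so +1): 9 + 1 = 10.
A4 applies (level before this adjustment is 10 ≥ 6, so +5): 10 + 5 = 15.
A5 does not apply.
A6 applies: 15 + 3 = 18.
A7 applies: 18 − 1 = 17.
A8 applies: 17 + 3 = 20.
Final offense level: 20.
Criminal history: 3 prior points → Category 1 (0-3).
Level 20 falls in the 19-20 band.
Grid: Level 19-20 × Category 1 = 900-1110 days.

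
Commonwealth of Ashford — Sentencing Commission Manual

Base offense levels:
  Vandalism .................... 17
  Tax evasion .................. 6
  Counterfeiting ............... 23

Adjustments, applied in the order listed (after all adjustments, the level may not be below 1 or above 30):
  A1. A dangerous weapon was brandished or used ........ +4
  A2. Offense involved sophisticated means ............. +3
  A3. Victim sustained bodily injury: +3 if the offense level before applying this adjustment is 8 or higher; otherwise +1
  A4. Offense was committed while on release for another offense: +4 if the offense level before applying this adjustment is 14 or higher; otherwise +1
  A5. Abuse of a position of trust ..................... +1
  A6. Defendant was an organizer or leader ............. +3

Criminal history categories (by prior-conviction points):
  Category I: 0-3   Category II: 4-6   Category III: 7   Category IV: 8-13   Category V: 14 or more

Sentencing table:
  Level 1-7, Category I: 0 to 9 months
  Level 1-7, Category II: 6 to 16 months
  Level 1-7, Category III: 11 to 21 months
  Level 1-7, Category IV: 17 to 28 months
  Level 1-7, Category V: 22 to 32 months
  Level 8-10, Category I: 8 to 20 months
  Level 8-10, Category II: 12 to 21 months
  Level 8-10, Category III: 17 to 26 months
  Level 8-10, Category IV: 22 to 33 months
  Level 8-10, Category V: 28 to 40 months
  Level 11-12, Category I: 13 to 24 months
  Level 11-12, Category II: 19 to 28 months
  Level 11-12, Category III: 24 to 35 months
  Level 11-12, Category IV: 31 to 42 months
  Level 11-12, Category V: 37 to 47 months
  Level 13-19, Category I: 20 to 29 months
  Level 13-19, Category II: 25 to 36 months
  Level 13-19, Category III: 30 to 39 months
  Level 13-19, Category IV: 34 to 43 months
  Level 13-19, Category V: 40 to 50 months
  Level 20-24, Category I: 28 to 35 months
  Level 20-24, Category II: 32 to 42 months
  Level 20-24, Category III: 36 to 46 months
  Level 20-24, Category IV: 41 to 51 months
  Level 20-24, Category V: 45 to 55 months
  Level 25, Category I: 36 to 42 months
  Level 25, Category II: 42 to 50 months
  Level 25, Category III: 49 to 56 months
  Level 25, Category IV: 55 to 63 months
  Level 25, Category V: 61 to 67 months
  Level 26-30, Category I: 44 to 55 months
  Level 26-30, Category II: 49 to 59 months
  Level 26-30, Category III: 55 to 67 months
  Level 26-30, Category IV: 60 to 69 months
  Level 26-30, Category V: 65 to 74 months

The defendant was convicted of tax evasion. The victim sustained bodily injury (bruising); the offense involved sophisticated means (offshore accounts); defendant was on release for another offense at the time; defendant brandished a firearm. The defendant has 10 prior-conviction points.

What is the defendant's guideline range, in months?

Base offense level for tax evasion: 6.
A1 applies: 6 + 4 = 10.
A2 applies: 10 + 3 = 13.
A3 applies (level before this adjustment is 13 ≥ 8, so +3): 13 + 3 = 16.
A4 applies (level before this adjustment is 16 ≥ 14, so +4): 16 + 4 = 20.
A6 does not apply.
Final offense level: 20.
Criminal history: 10 prior points → Category IV (8-13).
Level 20 falls in the 20-24 band.
Grid: Level 20-24 × Category IV = 41-51 months.

41-51 months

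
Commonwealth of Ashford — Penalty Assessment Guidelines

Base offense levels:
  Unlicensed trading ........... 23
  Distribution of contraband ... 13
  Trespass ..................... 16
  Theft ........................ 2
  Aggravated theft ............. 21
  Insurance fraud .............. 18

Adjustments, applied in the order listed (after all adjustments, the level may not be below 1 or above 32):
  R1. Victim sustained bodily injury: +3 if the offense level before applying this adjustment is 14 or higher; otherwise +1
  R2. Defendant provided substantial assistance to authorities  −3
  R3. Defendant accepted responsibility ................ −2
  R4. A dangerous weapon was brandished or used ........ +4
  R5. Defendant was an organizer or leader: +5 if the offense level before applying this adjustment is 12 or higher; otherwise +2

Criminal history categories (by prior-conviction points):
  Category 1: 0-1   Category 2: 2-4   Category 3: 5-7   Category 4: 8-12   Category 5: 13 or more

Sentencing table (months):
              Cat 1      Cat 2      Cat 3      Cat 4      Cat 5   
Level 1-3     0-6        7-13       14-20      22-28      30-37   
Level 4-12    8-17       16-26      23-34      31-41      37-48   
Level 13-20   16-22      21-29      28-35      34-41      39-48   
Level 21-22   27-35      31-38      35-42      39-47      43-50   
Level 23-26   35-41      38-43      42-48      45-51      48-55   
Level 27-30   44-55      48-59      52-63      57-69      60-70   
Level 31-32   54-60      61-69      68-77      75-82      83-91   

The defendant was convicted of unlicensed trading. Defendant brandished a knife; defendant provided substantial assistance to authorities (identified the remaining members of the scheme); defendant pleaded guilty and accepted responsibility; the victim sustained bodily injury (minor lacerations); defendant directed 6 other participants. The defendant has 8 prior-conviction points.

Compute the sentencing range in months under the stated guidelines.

Base offense level for unlicensed trading: 23.
R1 applies (level before this adjustment is 23 ≥ 14, so +3): 23 + 3 = 26.
R2 applies: 26 − 3 = 23.
R3 applies: 23 − 2 = 21.
R4 applies: 21 + 4 = 25.
R5 applies (level before this adjustment is 25 ≥ 12, so +5): 25 + 5 = 30.
Final offense level: 30.
Criminal history: 8 prior points → Category 4 (8-12).
Level 30 falls in the 27-30 band.
Grid: Level 27-30 × Category 4 = 57-69 months.

57-69 months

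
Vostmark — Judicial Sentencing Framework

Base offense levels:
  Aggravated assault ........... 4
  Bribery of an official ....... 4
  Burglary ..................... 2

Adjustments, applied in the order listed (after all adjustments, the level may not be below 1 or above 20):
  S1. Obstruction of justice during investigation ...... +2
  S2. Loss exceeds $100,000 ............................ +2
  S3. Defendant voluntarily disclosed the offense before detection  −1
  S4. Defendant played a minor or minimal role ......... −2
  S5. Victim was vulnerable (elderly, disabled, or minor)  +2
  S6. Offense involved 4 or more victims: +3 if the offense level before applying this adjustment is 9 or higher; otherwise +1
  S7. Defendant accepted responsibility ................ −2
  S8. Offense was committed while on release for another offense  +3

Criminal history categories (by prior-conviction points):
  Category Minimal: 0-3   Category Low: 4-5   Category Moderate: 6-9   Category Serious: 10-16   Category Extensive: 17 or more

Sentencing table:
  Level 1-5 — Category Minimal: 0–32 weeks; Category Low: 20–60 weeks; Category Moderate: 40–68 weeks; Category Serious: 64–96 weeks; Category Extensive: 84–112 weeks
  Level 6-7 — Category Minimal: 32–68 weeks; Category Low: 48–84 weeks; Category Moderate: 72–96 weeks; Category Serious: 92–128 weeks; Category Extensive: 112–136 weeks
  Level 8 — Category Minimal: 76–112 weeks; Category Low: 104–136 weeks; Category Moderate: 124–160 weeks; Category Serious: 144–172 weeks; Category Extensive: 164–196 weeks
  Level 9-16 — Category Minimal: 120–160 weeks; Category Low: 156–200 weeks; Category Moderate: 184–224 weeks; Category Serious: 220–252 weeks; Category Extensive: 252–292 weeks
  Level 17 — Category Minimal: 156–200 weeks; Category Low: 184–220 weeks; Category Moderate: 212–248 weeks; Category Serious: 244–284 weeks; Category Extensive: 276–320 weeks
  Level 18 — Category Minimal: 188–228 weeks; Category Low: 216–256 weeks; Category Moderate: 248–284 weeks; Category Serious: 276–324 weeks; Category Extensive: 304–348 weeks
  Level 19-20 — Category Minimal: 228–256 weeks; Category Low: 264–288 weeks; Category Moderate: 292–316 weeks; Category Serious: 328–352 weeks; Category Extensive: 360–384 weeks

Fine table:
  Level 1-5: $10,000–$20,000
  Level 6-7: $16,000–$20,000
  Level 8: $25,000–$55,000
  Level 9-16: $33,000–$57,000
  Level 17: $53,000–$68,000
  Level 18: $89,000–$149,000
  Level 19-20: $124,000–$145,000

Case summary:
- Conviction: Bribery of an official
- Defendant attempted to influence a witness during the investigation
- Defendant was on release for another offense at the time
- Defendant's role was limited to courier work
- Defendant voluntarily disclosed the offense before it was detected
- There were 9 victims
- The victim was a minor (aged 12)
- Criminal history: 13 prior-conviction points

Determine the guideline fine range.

Base offense level for bribery of an official: 4.
S1 applies: 4 + 2 = 6.
S2 does not apply.
S3 applies: 6 − 1 = 5.
S4 applies: 5 − 2 = 3.
S5 applies: 3 + 2 = 5.
S6 applies (level before this adjustment is 5 < 9, so +1): 5 + 1 = 6.
S7 does not apply.
S8 applies: 6 + 3 = 9.
Final offense level: 9.
Level 9 falls in the 9-16 band.
Fine table: Level 9-16 → $33,000–$57,000.

$33,000–$57,000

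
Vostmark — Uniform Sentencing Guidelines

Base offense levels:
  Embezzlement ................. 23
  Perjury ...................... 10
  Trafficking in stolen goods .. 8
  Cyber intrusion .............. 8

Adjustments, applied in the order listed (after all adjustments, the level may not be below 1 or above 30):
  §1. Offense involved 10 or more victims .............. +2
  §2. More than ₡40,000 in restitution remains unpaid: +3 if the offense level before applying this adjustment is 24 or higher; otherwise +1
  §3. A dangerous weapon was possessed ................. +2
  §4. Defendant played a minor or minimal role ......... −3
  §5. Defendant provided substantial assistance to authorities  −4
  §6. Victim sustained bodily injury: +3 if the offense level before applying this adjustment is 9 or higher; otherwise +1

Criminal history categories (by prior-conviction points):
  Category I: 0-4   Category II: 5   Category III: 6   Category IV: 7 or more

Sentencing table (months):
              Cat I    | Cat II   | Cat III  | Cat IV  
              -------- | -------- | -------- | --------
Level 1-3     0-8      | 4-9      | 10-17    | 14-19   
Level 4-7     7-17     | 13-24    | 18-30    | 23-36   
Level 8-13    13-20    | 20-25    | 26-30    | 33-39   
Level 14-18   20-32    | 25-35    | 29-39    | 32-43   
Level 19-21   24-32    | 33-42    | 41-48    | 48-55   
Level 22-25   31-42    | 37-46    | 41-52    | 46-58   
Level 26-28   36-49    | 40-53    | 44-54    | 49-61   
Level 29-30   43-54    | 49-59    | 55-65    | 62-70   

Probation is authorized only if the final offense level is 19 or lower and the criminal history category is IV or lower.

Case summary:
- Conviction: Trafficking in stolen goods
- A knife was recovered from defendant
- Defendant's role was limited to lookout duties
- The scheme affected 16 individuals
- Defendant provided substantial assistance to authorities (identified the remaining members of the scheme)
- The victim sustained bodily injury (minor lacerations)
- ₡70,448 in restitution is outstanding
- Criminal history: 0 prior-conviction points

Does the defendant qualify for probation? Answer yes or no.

Base offense level for trafficking in stolen goods: 8.
§1 applies: 8 + 2 = 10.
§2 applies (level before this adjustment is 10 < 24, so +1): 10 + 1 = 11.
§3 applies: 11 + 2 = 13.
§4 applies: 13 − 3 = 10.
§5 applies: 10 − 4 = 6.
§6 applies (level before this adjustment is 6 < 9, so +1): 6 + 1 = 7.
Final offense level: 7.
Criminal history: 0 prior points → Category I (0-4).
Level 7 falls in the 4-7 band.
Grid: Level 4-7 × Category I = 7-17 months.
Probation check: level 7 ≤ 19 and category I ≤ IV → eligible.

Yes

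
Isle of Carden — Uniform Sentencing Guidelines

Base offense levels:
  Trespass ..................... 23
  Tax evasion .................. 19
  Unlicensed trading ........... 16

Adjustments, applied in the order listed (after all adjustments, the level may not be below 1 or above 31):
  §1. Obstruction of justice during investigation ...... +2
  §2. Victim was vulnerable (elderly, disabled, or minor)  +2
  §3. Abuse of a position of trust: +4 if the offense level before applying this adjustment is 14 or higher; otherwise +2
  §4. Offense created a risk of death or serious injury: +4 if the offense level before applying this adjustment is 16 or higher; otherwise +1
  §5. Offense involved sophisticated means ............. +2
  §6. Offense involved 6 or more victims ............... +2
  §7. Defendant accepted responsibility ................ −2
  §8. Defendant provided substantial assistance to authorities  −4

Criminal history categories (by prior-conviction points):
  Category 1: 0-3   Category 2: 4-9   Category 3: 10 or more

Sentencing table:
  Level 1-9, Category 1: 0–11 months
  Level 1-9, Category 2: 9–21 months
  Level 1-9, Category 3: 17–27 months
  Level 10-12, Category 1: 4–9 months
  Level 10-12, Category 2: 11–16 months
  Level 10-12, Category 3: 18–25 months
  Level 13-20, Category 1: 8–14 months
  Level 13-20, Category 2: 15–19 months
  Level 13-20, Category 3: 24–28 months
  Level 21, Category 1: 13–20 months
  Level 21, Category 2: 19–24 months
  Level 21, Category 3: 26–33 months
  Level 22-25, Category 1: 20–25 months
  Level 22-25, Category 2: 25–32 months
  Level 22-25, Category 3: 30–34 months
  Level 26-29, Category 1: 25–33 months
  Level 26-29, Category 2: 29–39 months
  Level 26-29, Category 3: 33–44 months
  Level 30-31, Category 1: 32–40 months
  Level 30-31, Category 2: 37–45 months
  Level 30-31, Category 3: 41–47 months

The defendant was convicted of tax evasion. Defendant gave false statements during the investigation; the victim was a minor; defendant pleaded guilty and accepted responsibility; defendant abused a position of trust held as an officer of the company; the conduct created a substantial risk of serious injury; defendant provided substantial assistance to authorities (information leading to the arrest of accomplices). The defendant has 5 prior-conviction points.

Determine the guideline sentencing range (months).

Base offense level for tax evasion: 19.
§1 applies: 19 + 2 = 21.
§2 applies: 21 + 2 = 23.
§3 applies (level before this adjustment is 23 ≥ 14, so +4): 23 + 4 = 27.
§4 applies (level before this adjustment is 27 ≥ 16, so +4): 27 + 4 = 31.
§6 does not apply.
§7 applies: 31 − 2 = 29.
§8 applies: 29 − 4 = 25.
Final offense level: 25.
Criminal history: 5 prior points → Category 2 (4-9).
Level 25 falls in the 22-25 band.
Grid: Level 22-25 × Category 2 = 25-32 months.

25-32 months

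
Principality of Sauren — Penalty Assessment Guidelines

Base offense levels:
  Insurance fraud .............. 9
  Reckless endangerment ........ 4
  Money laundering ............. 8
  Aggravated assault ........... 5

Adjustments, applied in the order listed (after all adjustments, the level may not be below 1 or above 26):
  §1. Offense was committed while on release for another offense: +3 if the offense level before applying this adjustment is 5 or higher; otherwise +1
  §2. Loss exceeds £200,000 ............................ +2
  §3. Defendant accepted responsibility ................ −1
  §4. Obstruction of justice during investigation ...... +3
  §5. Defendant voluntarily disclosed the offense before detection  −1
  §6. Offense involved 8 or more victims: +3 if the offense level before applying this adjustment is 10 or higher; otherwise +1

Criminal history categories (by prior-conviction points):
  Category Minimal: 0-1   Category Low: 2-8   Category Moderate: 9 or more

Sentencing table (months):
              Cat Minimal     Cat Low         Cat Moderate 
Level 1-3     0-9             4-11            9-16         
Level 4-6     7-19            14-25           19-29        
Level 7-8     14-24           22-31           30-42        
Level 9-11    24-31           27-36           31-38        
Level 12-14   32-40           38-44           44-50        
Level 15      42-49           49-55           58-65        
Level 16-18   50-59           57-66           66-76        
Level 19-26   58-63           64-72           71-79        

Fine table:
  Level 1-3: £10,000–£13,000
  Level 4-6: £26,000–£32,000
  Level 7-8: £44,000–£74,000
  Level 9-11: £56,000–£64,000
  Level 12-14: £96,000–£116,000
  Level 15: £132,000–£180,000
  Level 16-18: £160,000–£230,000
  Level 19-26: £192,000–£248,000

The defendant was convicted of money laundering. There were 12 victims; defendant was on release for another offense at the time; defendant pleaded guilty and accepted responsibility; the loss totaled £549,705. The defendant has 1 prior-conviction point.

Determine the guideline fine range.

£132,000–£180,000

Base offense level for money laundering: 8.
§1 applies (level before this adjustment is 8 ≥ 5, so +3): 8 + 3 = 11.
§2 applies: 11 + 2 = 13.
§3 applies: 13 − 1 = 12.
§4 does not apply.
§5 does not apply.
§6 applies (level before this adjustment is 12 ≥ 10, so +3): 12 + 3 = 15.
Final offense level: 15.
Level 15 falls in the 15 band.
Fine table: Level 15 → £132,000–£180,000.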